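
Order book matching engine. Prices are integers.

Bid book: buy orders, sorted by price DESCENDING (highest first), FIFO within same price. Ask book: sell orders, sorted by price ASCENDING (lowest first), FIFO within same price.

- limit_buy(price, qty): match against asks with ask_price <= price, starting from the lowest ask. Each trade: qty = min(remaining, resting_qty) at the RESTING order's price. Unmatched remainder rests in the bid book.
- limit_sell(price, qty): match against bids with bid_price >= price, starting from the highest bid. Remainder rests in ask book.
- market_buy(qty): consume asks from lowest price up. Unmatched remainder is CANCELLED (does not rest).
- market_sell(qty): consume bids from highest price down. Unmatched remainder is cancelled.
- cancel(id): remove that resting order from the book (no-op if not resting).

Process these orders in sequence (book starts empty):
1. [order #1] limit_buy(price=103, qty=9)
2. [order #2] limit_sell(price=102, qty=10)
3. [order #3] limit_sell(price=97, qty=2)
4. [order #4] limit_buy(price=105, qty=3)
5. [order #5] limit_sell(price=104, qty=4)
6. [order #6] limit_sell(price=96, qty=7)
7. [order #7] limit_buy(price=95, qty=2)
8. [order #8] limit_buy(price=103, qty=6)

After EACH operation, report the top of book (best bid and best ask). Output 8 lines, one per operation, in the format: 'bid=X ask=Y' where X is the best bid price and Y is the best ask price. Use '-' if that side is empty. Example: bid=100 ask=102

After op 1 [order #1] limit_buy(price=103, qty=9): fills=none; bids=[#1:9@103] asks=[-]
After op 2 [order #2] limit_sell(price=102, qty=10): fills=#1x#2:9@103; bids=[-] asks=[#2:1@102]
After op 3 [order #3] limit_sell(price=97, qty=2): fills=none; bids=[-] asks=[#3:2@97 #2:1@102]
After op 4 [order #4] limit_buy(price=105, qty=3): fills=#4x#3:2@97 #4x#2:1@102; bids=[-] asks=[-]
After op 5 [order #5] limit_sell(price=104, qty=4): fills=none; bids=[-] asks=[#5:4@104]
After op 6 [order #6] limit_sell(price=96, qty=7): fills=none; bids=[-] asks=[#6:7@96 #5:4@104]
After op 7 [order #7] limit_buy(price=95, qty=2): fills=none; bids=[#7:2@95] asks=[#6:7@96 #5:4@104]
After op 8 [order #8] limit_buy(price=103, qty=6): fills=#8x#6:6@96; bids=[#7:2@95] asks=[#6:1@96 #5:4@104]

Answer: bid=103 ask=-
bid=- ask=102
bid=- ask=97
bid=- ask=-
bid=- ask=104
bid=- ask=96
bid=95 ask=96
bid=95 ask=96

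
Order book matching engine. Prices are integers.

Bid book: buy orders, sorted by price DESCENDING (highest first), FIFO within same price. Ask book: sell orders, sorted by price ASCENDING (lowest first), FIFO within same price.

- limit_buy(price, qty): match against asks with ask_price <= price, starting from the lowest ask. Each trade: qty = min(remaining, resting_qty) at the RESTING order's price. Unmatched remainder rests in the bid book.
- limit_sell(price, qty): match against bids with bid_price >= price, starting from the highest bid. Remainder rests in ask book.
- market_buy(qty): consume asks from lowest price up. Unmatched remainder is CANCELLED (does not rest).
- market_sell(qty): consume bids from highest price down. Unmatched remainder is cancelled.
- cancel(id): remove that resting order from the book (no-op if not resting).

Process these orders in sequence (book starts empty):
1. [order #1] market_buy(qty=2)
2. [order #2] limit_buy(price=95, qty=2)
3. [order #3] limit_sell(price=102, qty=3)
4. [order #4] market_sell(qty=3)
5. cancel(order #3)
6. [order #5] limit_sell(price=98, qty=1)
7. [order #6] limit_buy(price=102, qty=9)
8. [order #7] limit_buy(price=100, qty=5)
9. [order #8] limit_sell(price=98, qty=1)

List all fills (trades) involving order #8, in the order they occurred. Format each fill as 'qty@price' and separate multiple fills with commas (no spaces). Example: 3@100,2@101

Answer: 1@102

Derivation:
After op 1 [order #1] market_buy(qty=2): fills=none; bids=[-] asks=[-]
After op 2 [order #2] limit_buy(price=95, qty=2): fills=none; bids=[#2:2@95] asks=[-]
After op 3 [order #3] limit_sell(price=102, qty=3): fills=none; bids=[#2:2@95] asks=[#3:3@102]
After op 4 [order #4] market_sell(qty=3): fills=#2x#4:2@95; bids=[-] asks=[#3:3@102]
After op 5 cancel(order #3): fills=none; bids=[-] asks=[-]
After op 6 [order #5] limit_sell(price=98, qty=1): fills=none; bids=[-] asks=[#5:1@98]
After op 7 [order #6] limit_buy(price=102, qty=9): fills=#6x#5:1@98; bids=[#6:8@102] asks=[-]
After op 8 [order #7] limit_buy(price=100, qty=5): fills=none; bids=[#6:8@102 #7:5@100] asks=[-]
After op 9 [order #8] limit_sell(price=98, qty=1): fills=#6x#8:1@102; bids=[#6:7@102 #7:5@100] asks=[-]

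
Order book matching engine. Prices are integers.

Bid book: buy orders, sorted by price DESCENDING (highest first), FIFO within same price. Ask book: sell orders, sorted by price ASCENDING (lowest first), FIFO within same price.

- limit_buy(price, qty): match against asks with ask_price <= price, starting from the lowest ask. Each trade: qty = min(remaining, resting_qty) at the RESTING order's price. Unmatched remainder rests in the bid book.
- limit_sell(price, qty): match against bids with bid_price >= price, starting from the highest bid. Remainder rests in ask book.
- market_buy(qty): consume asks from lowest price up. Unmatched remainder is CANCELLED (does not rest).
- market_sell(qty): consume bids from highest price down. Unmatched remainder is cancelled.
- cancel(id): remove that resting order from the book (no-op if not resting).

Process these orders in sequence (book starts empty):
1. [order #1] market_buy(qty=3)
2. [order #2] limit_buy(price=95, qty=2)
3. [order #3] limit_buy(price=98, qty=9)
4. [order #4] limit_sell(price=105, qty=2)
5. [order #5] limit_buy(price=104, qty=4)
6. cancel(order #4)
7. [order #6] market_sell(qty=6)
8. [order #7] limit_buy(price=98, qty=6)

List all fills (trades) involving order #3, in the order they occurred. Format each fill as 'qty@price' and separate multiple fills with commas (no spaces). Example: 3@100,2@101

Answer: 2@98

Derivation:
After op 1 [order #1] market_buy(qty=3): fills=none; bids=[-] asks=[-]
After op 2 [order #2] limit_buy(price=95, qty=2): fills=none; bids=[#2:2@95] asks=[-]
After op 3 [order #3] limit_buy(price=98, qty=9): fills=none; bids=[#3:9@98 #2:2@95] asks=[-]
After op 4 [order #4] limit_sell(price=105, qty=2): fills=none; bids=[#3:9@98 #2:2@95] asks=[#4:2@105]
After op 5 [order #5] limit_buy(price=104, qty=4): fills=none; bids=[#5:4@104 #3:9@98 #2:2@95] asks=[#4:2@105]
After op 6 cancel(order #4): fills=none; bids=[#5:4@104 #3:9@98 #2:2@95] asks=[-]
After op 7 [order #6] market_sell(qty=6): fills=#5x#6:4@104 #3x#6:2@98; bids=[#3:7@98 #2:2@95] asks=[-]
After op 8 [order #7] limit_buy(price=98, qty=6): fills=none; bids=[#3:7@98 #7:6@98 #2:2@95] asks=[-]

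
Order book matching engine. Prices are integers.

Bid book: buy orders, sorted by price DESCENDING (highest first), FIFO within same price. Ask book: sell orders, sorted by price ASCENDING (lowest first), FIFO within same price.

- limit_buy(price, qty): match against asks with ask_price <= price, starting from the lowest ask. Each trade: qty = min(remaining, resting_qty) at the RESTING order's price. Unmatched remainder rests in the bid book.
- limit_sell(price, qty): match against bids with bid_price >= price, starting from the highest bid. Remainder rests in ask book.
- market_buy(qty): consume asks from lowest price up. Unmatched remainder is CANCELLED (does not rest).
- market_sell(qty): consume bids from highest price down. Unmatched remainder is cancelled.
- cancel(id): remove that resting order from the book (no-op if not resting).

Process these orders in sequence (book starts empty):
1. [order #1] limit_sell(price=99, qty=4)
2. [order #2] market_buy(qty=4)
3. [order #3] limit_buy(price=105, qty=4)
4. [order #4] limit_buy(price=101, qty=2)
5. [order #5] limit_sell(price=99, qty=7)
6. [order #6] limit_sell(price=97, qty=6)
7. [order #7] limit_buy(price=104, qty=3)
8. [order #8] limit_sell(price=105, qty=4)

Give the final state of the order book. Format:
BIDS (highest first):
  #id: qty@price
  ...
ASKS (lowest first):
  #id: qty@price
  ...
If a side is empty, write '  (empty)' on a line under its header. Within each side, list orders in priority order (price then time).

Answer: BIDS (highest first):
  (empty)
ASKS (lowest first):
  #6: 3@97
  #5: 1@99
  #8: 4@105

Derivation:
After op 1 [order #1] limit_sell(price=99, qty=4): fills=none; bids=[-] asks=[#1:4@99]
After op 2 [order #2] market_buy(qty=4): fills=#2x#1:4@99; bids=[-] asks=[-]
After op 3 [order #3] limit_buy(price=105, qty=4): fills=none; bids=[#3:4@105] asks=[-]
After op 4 [order #4] limit_buy(price=101, qty=2): fills=none; bids=[#3:4@105 #4:2@101] asks=[-]
After op 5 [order #5] limit_sell(price=99, qty=7): fills=#3x#5:4@105 #4x#5:2@101; bids=[-] asks=[#5:1@99]
After op 6 [order #6] limit_sell(price=97, qty=6): fills=none; bids=[-] asks=[#6:6@97 #5:1@99]
After op 7 [order #7] limit_buy(price=104, qty=3): fills=#7x#6:3@97; bids=[-] asks=[#6:3@97 #5:1@99]
After op 8 [order #8] limit_sell(price=105, qty=4): fills=none; bids=[-] asks=[#6:3@97 #5:1@99 #8:4@105]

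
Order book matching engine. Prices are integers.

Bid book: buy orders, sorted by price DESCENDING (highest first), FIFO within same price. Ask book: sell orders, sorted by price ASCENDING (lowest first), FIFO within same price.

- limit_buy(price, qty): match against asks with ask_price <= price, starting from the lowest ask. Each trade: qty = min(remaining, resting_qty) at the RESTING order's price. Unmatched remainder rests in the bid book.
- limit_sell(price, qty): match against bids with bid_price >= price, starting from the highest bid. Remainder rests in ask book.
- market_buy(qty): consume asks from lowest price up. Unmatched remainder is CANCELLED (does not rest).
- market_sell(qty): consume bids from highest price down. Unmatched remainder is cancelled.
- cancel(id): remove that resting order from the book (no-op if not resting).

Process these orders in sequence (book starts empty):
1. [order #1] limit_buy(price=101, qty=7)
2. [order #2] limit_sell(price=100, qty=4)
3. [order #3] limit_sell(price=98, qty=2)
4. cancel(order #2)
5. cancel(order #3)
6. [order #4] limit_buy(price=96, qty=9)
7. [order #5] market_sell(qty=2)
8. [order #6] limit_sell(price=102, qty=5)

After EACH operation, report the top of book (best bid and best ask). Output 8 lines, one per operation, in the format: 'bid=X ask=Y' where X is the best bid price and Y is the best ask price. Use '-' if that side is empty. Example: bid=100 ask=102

Answer: bid=101 ask=-
bid=101 ask=-
bid=101 ask=-
bid=101 ask=-
bid=101 ask=-
bid=101 ask=-
bid=96 ask=-
bid=96 ask=102

Derivation:
After op 1 [order #1] limit_buy(price=101, qty=7): fills=none; bids=[#1:7@101] asks=[-]
After op 2 [order #2] limit_sell(price=100, qty=4): fills=#1x#2:4@101; bids=[#1:3@101] asks=[-]
After op 3 [order #3] limit_sell(price=98, qty=2): fills=#1x#3:2@101; bids=[#1:1@101] asks=[-]
After op 4 cancel(order #2): fills=none; bids=[#1:1@101] asks=[-]
After op 5 cancel(order #3): fills=none; bids=[#1:1@101] asks=[-]
After op 6 [order #4] limit_buy(price=96, qty=9): fills=none; bids=[#1:1@101 #4:9@96] asks=[-]
After op 7 [order #5] market_sell(qty=2): fills=#1x#5:1@101 #4x#5:1@96; bids=[#4:8@96] asks=[-]
After op 8 [order #6] limit_sell(price=102, qty=5): fills=none; bids=[#4:8@96] asks=[#6:5@102]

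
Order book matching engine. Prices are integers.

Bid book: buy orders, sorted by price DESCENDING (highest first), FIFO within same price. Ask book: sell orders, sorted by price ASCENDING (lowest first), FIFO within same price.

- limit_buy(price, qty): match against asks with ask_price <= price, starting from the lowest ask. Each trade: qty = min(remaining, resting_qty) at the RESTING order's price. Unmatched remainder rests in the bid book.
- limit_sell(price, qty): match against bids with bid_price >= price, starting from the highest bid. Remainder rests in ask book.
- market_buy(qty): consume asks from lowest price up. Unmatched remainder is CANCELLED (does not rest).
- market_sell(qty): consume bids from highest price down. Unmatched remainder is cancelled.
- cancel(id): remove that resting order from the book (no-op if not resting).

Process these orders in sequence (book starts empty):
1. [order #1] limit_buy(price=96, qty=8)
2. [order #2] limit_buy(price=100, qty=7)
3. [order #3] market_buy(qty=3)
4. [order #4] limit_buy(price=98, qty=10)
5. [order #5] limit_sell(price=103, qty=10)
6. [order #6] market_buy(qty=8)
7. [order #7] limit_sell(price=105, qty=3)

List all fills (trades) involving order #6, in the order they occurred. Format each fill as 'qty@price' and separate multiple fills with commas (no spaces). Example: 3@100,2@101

Answer: 8@103

Derivation:
After op 1 [order #1] limit_buy(price=96, qty=8): fills=none; bids=[#1:8@96] asks=[-]
After op 2 [order #2] limit_buy(price=100, qty=7): fills=none; bids=[#2:7@100 #1:8@96] asks=[-]
After op 3 [order #3] market_buy(qty=3): fills=none; bids=[#2:7@100 #1:8@96] asks=[-]
After op 4 [order #4] limit_buy(price=98, qty=10): fills=none; bids=[#2:7@100 #4:10@98 #1:8@96] asks=[-]
After op 5 [order #5] limit_sell(price=103, qty=10): fills=none; bids=[#2:7@100 #4:10@98 #1:8@96] asks=[#5:10@103]
After op 6 [order #6] market_buy(qty=8): fills=#6x#5:8@103; bids=[#2:7@100 #4:10@98 #1:8@96] asks=[#5:2@103]
After op 7 [order #7] limit_sell(price=105, qty=3): fills=none; bids=[#2:7@100 #4:10@98 #1:8@96] asks=[#5:2@103 #7:3@105]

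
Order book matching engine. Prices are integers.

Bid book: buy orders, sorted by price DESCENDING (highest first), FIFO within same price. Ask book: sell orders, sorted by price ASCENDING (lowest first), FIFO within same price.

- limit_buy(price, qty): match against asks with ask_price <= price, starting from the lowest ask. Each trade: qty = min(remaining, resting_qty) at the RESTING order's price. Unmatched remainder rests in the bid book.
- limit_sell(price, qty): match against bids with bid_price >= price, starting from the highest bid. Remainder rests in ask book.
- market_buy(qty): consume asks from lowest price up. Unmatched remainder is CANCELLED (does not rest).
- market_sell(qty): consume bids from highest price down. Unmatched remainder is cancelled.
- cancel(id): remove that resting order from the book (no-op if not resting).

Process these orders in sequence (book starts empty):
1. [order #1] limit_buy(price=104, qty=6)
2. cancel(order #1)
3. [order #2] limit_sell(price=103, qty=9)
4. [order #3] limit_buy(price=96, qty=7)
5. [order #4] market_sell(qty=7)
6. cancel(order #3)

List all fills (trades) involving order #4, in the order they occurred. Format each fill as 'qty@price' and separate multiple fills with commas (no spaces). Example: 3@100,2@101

Answer: 7@96

Derivation:
After op 1 [order #1] limit_buy(price=104, qty=6): fills=none; bids=[#1:6@104] asks=[-]
After op 2 cancel(order #1): fills=none; bids=[-] asks=[-]
After op 3 [order #2] limit_sell(price=103, qty=9): fills=none; bids=[-] asks=[#2:9@103]
After op 4 [order #3] limit_buy(price=96, qty=7): fills=none; bids=[#3:7@96] asks=[#2:9@103]
After op 5 [order #4] market_sell(qty=7): fills=#3x#4:7@96; bids=[-] asks=[#2:9@103]
After op 6 cancel(order #3): fills=none; bids=[-] asks=[#2:9@103]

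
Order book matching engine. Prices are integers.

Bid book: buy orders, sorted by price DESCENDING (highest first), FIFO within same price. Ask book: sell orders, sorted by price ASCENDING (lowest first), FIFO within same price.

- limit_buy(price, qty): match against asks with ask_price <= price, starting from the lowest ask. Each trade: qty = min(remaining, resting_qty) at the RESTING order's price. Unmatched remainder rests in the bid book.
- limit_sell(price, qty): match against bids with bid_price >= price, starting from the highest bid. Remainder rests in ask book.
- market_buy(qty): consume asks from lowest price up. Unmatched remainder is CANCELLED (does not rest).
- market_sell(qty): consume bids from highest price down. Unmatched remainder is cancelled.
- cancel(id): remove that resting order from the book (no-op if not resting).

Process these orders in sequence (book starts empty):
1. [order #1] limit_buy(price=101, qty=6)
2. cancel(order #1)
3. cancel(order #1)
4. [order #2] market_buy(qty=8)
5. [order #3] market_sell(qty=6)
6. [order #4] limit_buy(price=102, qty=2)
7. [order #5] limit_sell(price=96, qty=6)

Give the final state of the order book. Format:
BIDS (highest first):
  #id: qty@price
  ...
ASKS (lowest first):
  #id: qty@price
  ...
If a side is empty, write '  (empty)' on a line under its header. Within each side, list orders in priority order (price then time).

After op 1 [order #1] limit_buy(price=101, qty=6): fills=none; bids=[#1:6@101] asks=[-]
After op 2 cancel(order #1): fills=none; bids=[-] asks=[-]
After op 3 cancel(order #1): fills=none; bids=[-] asks=[-]
After op 4 [order #2] market_buy(qty=8): fills=none; bids=[-] asks=[-]
After op 5 [order #3] market_sell(qty=6): fills=none; bids=[-] asks=[-]
After op 6 [order #4] limit_buy(price=102, qty=2): fills=none; bids=[#4:2@102] asks=[-]
After op 7 [order #5] limit_sell(price=96, qty=6): fills=#4x#5:2@102; bids=[-] asks=[#5:4@96]

Answer: BIDS (highest first):
  (empty)
ASKS (lowest first):
  #5: 4@96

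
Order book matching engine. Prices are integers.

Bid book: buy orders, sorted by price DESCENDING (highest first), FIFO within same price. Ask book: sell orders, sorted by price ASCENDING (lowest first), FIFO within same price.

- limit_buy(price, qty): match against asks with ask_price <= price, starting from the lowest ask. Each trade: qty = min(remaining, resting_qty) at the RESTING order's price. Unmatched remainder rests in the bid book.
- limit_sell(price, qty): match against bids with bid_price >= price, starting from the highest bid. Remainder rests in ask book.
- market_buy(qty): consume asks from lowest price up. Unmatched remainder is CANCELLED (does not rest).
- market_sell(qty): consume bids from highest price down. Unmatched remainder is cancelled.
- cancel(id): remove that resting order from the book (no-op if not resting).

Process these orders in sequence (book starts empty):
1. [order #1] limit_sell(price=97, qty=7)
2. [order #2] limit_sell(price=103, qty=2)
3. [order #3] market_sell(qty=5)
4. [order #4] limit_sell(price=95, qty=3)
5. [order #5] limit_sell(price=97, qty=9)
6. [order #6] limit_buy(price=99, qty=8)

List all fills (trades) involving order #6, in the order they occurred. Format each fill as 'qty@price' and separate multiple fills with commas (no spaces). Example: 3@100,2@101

After op 1 [order #1] limit_sell(price=97, qty=7): fills=none; bids=[-] asks=[#1:7@97]
After op 2 [order #2] limit_sell(price=103, qty=2): fills=none; bids=[-] asks=[#1:7@97 #2:2@103]
After op 3 [order #3] market_sell(qty=5): fills=none; bids=[-] asks=[#1:7@97 #2:2@103]
After op 4 [order #4] limit_sell(price=95, qty=3): fills=none; bids=[-] asks=[#4:3@95 #1:7@97 #2:2@103]
After op 5 [order #5] limit_sell(price=97, qty=9): fills=none; bids=[-] asks=[#4:3@95 #1:7@97 #5:9@97 #2:2@103]
After op 6 [order #6] limit_buy(price=99, qty=8): fills=#6x#4:3@95 #6x#1:5@97; bids=[-] asks=[#1:2@97 #5:9@97 #2:2@103]

Answer: 3@95,5@97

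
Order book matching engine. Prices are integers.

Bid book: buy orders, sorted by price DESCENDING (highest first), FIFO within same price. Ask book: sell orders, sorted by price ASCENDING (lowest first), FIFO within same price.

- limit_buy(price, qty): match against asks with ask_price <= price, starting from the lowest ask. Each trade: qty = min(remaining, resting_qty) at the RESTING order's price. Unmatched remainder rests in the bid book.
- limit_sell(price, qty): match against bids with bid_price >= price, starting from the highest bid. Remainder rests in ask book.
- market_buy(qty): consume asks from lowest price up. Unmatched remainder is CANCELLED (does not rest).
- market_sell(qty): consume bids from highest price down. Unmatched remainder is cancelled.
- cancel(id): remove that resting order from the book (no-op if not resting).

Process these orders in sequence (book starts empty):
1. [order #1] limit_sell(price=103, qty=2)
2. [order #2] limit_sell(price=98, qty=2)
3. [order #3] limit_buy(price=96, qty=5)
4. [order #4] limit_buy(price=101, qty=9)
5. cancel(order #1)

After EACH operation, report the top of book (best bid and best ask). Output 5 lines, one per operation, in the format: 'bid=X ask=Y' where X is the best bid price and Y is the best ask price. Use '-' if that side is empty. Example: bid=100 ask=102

Answer: bid=- ask=103
bid=- ask=98
bid=96 ask=98
bid=101 ask=103
bid=101 ask=-

Derivation:
After op 1 [order #1] limit_sell(price=103, qty=2): fills=none; bids=[-] asks=[#1:2@103]
After op 2 [order #2] limit_sell(price=98, qty=2): fills=none; bids=[-] asks=[#2:2@98 #1:2@103]
After op 3 [order #3] limit_buy(price=96, qty=5): fills=none; bids=[#3:5@96] asks=[#2:2@98 #1:2@103]
After op 4 [order #4] limit_buy(price=101, qty=9): fills=#4x#2:2@98; bids=[#4:7@101 #3:5@96] asks=[#1:2@103]
After op 5 cancel(order #1): fills=none; bids=[#4:7@101 #3:5@96] asks=[-]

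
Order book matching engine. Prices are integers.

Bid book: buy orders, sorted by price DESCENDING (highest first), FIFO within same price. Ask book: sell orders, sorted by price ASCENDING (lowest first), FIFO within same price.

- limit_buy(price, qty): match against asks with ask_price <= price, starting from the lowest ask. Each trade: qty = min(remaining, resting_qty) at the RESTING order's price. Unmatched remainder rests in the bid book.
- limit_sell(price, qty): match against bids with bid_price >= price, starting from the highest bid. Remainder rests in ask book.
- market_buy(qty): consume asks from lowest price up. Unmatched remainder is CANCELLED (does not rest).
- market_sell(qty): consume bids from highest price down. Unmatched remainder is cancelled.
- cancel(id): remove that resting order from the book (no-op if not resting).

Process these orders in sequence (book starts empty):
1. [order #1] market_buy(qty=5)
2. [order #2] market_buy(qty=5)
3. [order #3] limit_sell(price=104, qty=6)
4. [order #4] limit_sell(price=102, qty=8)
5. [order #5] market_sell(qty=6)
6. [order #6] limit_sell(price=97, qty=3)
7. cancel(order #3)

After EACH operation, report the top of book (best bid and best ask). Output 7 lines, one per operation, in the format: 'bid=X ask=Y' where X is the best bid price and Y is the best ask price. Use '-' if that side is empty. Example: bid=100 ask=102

After op 1 [order #1] market_buy(qty=5): fills=none; bids=[-] asks=[-]
After op 2 [order #2] market_buy(qty=5): fills=none; bids=[-] asks=[-]
After op 3 [order #3] limit_sell(price=104, qty=6): fills=none; bids=[-] asks=[#3:6@104]
After op 4 [order #4] limit_sell(price=102, qty=8): fills=none; bids=[-] asks=[#4:8@102 #3:6@104]
After op 5 [order #5] market_sell(qty=6): fills=none; bids=[-] asks=[#4:8@102 #3:6@104]
After op 6 [order #6] limit_sell(price=97, qty=3): fills=none; bids=[-] asks=[#6:3@97 #4:8@102 #3:6@104]
After op 7 cancel(order #3): fills=none; bids=[-] asks=[#6:3@97 #4:8@102]

Answer: bid=- ask=-
bid=- ask=-
bid=- ask=104
bid=- ask=102
bid=- ask=102
bid=- ask=97
bid=- ask=97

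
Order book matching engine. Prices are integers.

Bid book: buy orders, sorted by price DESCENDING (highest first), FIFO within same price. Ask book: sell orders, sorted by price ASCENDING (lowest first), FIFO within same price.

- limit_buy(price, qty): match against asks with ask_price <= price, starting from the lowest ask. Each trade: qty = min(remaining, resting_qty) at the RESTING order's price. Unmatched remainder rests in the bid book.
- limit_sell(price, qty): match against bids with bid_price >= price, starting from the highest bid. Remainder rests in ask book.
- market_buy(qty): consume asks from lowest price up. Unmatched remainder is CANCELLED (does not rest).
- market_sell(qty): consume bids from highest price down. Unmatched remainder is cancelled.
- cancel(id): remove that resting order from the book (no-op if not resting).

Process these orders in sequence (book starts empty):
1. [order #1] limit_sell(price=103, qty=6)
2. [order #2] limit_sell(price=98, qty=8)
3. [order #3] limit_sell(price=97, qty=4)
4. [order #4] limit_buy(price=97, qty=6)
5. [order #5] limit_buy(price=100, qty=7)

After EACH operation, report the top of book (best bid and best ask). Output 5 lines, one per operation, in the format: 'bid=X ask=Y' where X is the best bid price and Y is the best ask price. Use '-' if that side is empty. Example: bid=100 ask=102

After op 1 [order #1] limit_sell(price=103, qty=6): fills=none; bids=[-] asks=[#1:6@103]
After op 2 [order #2] limit_sell(price=98, qty=8): fills=none; bids=[-] asks=[#2:8@98 #1:6@103]
After op 3 [order #3] limit_sell(price=97, qty=4): fills=none; bids=[-] asks=[#3:4@97 #2:8@98 #1:6@103]
After op 4 [order #4] limit_buy(price=97, qty=6): fills=#4x#3:4@97; bids=[#4:2@97] asks=[#2:8@98 #1:6@103]
After op 5 [order #5] limit_buy(price=100, qty=7): fills=#5x#2:7@98; bids=[#4:2@97] asks=[#2:1@98 #1:6@103]

Answer: bid=- ask=103
bid=- ask=98
bid=- ask=97
bid=97 ask=98
bid=97 ask=98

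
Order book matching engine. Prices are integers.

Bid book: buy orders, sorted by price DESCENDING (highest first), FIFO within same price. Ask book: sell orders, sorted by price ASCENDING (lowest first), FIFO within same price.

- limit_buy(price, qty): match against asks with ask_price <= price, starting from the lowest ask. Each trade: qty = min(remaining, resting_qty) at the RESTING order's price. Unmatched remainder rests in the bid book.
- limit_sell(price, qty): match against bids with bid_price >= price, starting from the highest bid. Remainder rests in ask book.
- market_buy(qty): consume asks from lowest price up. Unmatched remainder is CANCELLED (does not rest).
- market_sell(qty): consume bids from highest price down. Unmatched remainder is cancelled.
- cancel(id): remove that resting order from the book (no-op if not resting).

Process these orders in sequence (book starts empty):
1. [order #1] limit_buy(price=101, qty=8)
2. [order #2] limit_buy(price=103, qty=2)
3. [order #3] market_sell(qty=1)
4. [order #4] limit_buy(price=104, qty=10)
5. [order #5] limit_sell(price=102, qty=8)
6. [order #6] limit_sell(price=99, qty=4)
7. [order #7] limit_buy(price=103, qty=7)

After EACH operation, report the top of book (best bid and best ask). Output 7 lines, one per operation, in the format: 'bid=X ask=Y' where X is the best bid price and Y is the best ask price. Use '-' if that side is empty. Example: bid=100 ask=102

Answer: bid=101 ask=-
bid=103 ask=-
bid=103 ask=-
bid=104 ask=-
bid=104 ask=-
bid=101 ask=-
bid=103 ask=-

Derivation:
After op 1 [order #1] limit_buy(price=101, qty=8): fills=none; bids=[#1:8@101] asks=[-]
After op 2 [order #2] limit_buy(price=103, qty=2): fills=none; bids=[#2:2@103 #1:8@101] asks=[-]
After op 3 [order #3] market_sell(qty=1): fills=#2x#3:1@103; bids=[#2:1@103 #1:8@101] asks=[-]
After op 4 [order #4] limit_buy(price=104, qty=10): fills=none; bids=[#4:10@104 #2:1@103 #1:8@101] asks=[-]
After op 5 [order #5] limit_sell(price=102, qty=8): fills=#4x#5:8@104; bids=[#4:2@104 #2:1@103 #1:8@101] asks=[-]
After op 6 [order #6] limit_sell(price=99, qty=4): fills=#4x#6:2@104 #2x#6:1@103 #1x#6:1@101; bids=[#1:7@101] asks=[-]
After op 7 [order #7] limit_buy(price=103, qty=7): fills=none; bids=[#7:7@103 #1:7@101] asks=[-]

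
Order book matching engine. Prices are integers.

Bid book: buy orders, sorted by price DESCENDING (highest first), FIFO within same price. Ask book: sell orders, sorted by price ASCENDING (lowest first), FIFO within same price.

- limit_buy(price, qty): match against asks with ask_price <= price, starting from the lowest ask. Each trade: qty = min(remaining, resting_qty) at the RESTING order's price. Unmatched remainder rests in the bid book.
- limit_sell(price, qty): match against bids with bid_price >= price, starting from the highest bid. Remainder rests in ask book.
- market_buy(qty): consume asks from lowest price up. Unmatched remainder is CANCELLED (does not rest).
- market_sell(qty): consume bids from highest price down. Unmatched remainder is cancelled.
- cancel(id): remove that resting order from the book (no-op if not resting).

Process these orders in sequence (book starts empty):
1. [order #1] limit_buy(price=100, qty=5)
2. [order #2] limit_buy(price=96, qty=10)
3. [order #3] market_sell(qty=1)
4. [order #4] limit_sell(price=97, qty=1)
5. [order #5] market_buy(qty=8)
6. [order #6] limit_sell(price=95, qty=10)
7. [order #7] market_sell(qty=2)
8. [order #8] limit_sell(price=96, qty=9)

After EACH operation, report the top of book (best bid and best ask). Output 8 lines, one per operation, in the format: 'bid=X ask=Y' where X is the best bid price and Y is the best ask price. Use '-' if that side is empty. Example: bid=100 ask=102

After op 1 [order #1] limit_buy(price=100, qty=5): fills=none; bids=[#1:5@100] asks=[-]
After op 2 [order #2] limit_buy(price=96, qty=10): fills=none; bids=[#1:5@100 #2:10@96] asks=[-]
After op 3 [order #3] market_sell(qty=1): fills=#1x#3:1@100; bids=[#1:4@100 #2:10@96] asks=[-]
After op 4 [order #4] limit_sell(price=97, qty=1): fills=#1x#4:1@100; bids=[#1:3@100 #2:10@96] asks=[-]
After op 5 [order #5] market_buy(qty=8): fills=none; bids=[#1:3@100 #2:10@96] asks=[-]
After op 6 [order #6] limit_sell(price=95, qty=10): fills=#1x#6:3@100 #2x#6:7@96; bids=[#2:3@96] asks=[-]
After op 7 [order #7] market_sell(qty=2): fills=#2x#7:2@96; bids=[#2:1@96] asks=[-]
After op 8 [order #8] limit_sell(price=96, qty=9): fills=#2x#8:1@96; bids=[-] asks=[#8:8@96]

Answer: bid=100 ask=-
bid=100 ask=-
bid=100 ask=-
bid=100 ask=-
bid=100 ask=-
bid=96 ask=-
bid=96 ask=-
bid=- ask=96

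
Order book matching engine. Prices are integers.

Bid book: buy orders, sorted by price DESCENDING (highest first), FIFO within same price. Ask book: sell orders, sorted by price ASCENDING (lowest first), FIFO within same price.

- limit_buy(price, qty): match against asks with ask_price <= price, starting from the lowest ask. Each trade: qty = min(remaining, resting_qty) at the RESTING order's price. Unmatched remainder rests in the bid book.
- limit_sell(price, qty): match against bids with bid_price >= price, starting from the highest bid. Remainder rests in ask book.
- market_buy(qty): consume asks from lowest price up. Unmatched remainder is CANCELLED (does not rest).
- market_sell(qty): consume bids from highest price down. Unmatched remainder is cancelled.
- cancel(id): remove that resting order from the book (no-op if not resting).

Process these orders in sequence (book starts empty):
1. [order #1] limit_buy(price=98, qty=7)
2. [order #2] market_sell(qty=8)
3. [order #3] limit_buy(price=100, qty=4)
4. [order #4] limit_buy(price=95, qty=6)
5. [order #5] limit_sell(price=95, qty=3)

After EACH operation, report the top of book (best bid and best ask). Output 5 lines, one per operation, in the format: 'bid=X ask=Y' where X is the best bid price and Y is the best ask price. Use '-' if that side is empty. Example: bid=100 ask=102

After op 1 [order #1] limit_buy(price=98, qty=7): fills=none; bids=[#1:7@98] asks=[-]
After op 2 [order #2] market_sell(qty=8): fills=#1x#2:7@98; bids=[-] asks=[-]
After op 3 [order #3] limit_buy(price=100, qty=4): fills=none; bids=[#3:4@100] asks=[-]
After op 4 [order #4] limit_buy(price=95, qty=6): fills=none; bids=[#3:4@100 #4:6@95] asks=[-]
After op 5 [order #5] limit_sell(price=95, qty=3): fills=#3x#5:3@100; bids=[#3:1@100 #4:6@95] asks=[-]

Answer: bid=98 ask=-
bid=- ask=-
bid=100 ask=-
bid=100 ask=-
bid=100 ask=-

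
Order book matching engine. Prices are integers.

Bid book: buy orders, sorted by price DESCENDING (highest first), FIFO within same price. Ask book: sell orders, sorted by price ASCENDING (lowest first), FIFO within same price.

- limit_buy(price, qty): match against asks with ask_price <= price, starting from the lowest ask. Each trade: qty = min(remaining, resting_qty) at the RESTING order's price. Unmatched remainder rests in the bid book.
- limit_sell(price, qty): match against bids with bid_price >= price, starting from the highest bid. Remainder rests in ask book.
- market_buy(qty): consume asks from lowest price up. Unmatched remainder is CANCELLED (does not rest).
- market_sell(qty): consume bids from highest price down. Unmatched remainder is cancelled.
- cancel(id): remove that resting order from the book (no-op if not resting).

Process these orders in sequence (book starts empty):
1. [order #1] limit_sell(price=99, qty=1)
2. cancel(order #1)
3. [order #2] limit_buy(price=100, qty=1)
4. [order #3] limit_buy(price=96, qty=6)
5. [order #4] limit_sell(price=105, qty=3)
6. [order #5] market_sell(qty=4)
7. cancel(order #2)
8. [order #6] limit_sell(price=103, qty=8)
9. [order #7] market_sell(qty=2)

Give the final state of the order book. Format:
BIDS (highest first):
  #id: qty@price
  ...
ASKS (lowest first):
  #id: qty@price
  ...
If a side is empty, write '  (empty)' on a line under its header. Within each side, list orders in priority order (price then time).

Answer: BIDS (highest first):
  #3: 1@96
ASKS (lowest first):
  #6: 8@103
  #4: 3@105

Derivation:
After op 1 [order #1] limit_sell(price=99, qty=1): fills=none; bids=[-] asks=[#1:1@99]
After op 2 cancel(order #1): fills=none; bids=[-] asks=[-]
After op 3 [order #2] limit_buy(price=100, qty=1): fills=none; bids=[#2:1@100] asks=[-]
After op 4 [order #3] limit_buy(price=96, qty=6): fills=none; bids=[#2:1@100 #3:6@96] asks=[-]
After op 5 [order #4] limit_sell(price=105, qty=3): fills=none; bids=[#2:1@100 #3:6@96] asks=[#4:3@105]
After op 6 [order #5] market_sell(qty=4): fills=#2x#5:1@100 #3x#5:3@96; bids=[#3:3@96] asks=[#4:3@105]
After op 7 cancel(order #2): fills=none; bids=[#3:3@96] asks=[#4:3@105]
After op 8 [order #6] limit_sell(price=103, qty=8): fills=none; bids=[#3:3@96] asks=[#6:8@103 #4:3@105]
After op 9 [order #7] market_sell(qty=2): fills=#3x#7:2@96; bids=[#3:1@96] asks=[#6:8@103 #4:3@105]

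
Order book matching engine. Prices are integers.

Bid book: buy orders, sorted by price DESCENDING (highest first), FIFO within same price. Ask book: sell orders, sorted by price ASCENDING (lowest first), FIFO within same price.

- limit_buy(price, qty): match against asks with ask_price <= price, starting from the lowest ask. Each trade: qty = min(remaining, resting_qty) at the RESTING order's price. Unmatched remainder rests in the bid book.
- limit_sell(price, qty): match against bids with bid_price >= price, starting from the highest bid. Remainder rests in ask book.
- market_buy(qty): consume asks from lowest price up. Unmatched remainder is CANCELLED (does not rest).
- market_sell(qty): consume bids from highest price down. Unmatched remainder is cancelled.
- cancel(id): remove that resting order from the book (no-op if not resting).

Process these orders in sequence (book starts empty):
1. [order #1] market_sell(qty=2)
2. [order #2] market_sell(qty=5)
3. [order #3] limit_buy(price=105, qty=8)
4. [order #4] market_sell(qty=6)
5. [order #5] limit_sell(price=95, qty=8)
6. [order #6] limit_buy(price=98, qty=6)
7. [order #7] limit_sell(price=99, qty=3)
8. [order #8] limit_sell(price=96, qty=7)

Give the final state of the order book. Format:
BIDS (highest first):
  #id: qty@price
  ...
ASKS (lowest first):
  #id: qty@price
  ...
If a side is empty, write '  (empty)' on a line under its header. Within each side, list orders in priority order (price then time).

After op 1 [order #1] market_sell(qty=2): fills=none; bids=[-] asks=[-]
After op 2 [order #2] market_sell(qty=5): fills=none; bids=[-] asks=[-]
After op 3 [order #3] limit_buy(price=105, qty=8): fills=none; bids=[#3:8@105] asks=[-]
After op 4 [order #4] market_sell(qty=6): fills=#3x#4:6@105; bids=[#3:2@105] asks=[-]
After op 5 [order #5] limit_sell(price=95, qty=8): fills=#3x#5:2@105; bids=[-] asks=[#5:6@95]
After op 6 [order #6] limit_buy(price=98, qty=6): fills=#6x#5:6@95; bids=[-] asks=[-]
After op 7 [order #7] limit_sell(price=99, qty=3): fills=none; bids=[-] asks=[#7:3@99]
After op 8 [order #8] limit_sell(price=96, qty=7): fills=none; bids=[-] asks=[#8:7@96 #7:3@99]

Answer: BIDS (highest first):
  (empty)
ASKS (lowest first):
  #8: 7@96
  #7: 3@99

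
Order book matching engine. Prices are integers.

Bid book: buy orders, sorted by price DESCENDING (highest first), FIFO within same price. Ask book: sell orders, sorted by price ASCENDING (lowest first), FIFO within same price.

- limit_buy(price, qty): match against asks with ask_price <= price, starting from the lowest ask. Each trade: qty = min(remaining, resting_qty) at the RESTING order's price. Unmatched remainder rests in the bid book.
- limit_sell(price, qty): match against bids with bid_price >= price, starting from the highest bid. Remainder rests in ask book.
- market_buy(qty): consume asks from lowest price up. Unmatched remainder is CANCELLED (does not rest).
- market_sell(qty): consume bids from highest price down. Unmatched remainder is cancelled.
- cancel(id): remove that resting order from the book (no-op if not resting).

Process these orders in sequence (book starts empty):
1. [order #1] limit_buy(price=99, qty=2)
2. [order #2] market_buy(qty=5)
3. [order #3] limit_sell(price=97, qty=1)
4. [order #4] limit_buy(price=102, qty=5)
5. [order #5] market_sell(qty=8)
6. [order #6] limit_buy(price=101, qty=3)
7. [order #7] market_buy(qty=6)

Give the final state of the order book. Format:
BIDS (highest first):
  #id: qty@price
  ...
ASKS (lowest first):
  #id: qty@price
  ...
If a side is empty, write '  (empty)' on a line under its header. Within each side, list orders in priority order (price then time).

Answer: BIDS (highest first):
  #6: 3@101
ASKS (lowest first):
  (empty)

Derivation:
After op 1 [order #1] limit_buy(price=99, qty=2): fills=none; bids=[#1:2@99] asks=[-]
After op 2 [order #2] market_buy(qty=5): fills=none; bids=[#1:2@99] asks=[-]
After op 3 [order #3] limit_sell(price=97, qty=1): fills=#1x#3:1@99; bids=[#1:1@99] asks=[-]
After op 4 [order #4] limit_buy(price=102, qty=5): fills=none; bids=[#4:5@102 #1:1@99] asks=[-]
After op 5 [order #5] market_sell(qty=8): fills=#4x#5:5@102 #1x#5:1@99; bids=[-] asks=[-]
After op 6 [order #6] limit_buy(price=101, qty=3): fills=none; bids=[#6:3@101] asks=[-]
After op 7 [order #7] market_buy(qty=6): fills=none; bids=[#6:3@101] asks=[-]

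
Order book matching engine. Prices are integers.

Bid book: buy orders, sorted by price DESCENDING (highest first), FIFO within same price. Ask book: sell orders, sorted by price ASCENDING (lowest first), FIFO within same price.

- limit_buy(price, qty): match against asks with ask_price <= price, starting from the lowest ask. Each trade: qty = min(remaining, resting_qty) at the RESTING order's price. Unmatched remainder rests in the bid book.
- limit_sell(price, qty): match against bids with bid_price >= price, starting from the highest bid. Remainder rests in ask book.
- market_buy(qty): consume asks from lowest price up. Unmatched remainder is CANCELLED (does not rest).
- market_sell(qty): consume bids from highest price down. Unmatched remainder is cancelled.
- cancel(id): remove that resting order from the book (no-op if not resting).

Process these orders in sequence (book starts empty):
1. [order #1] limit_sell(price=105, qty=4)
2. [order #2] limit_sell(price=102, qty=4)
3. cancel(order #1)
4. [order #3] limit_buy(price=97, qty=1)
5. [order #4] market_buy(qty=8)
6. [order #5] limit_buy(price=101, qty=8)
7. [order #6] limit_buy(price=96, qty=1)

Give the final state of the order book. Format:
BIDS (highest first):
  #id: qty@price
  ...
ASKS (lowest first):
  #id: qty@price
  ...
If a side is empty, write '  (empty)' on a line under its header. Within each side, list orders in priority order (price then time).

After op 1 [order #1] limit_sell(price=105, qty=4): fills=none; bids=[-] asks=[#1:4@105]
After op 2 [order #2] limit_sell(price=102, qty=4): fills=none; bids=[-] asks=[#2:4@102 #1:4@105]
After op 3 cancel(order #1): fills=none; bids=[-] asks=[#2:4@102]
After op 4 [order #3] limit_buy(price=97, qty=1): fills=none; bids=[#3:1@97] asks=[#2:4@102]
After op 5 [order #4] market_buy(qty=8): fills=#4x#2:4@102; bids=[#3:1@97] asks=[-]
After op 6 [order #5] limit_buy(price=101, qty=8): fills=none; bids=[#5:8@101 #3:1@97] asks=[-]
After op 7 [order #6] limit_buy(price=96, qty=1): fills=none; bids=[#5:8@101 #3:1@97 #6:1@96] asks=[-]

Answer: BIDS (highest first):
  #5: 8@101
  #3: 1@97
  #6: 1@96
ASKS (lowest first):
  (empty)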